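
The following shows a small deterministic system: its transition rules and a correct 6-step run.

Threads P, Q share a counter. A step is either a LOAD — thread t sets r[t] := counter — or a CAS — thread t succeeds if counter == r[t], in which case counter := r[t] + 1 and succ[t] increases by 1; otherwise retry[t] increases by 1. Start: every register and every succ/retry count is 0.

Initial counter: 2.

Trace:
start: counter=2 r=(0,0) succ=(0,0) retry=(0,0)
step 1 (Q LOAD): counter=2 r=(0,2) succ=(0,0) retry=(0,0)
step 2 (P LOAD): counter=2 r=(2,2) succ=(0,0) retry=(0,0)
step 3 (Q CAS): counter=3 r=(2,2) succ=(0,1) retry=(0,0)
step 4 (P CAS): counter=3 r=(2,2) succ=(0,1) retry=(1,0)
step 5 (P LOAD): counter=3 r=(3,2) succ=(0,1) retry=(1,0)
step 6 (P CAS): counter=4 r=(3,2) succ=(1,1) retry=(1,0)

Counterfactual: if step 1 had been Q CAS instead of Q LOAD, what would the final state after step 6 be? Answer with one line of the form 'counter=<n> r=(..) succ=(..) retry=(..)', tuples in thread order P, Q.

(re-executing from step 1 with the substitution; state before step 1: counter=2 r=(0,0) succ=(0,0) retry=(0,0))
step 1 (Q CAS): counter=2 r=(0,0) succ=(0,0) retry=(0,1)
step 2 (P LOAD): counter=2 r=(2,0) succ=(0,0) retry=(0,1)
step 3 (Q CAS): counter=2 r=(2,0) succ=(0,0) retry=(0,2)
step 4 (P CAS): counter=3 r=(2,0) succ=(1,0) retry=(0,2)
step 5 (P LOAD): counter=3 r=(3,0) succ=(1,0) retry=(0,2)
step 6 (P CAS): counter=4 r=(3,0) succ=(2,0) retry=(0,2)

counter=4 r=(3,0) succ=(2,0) retry=(0,2)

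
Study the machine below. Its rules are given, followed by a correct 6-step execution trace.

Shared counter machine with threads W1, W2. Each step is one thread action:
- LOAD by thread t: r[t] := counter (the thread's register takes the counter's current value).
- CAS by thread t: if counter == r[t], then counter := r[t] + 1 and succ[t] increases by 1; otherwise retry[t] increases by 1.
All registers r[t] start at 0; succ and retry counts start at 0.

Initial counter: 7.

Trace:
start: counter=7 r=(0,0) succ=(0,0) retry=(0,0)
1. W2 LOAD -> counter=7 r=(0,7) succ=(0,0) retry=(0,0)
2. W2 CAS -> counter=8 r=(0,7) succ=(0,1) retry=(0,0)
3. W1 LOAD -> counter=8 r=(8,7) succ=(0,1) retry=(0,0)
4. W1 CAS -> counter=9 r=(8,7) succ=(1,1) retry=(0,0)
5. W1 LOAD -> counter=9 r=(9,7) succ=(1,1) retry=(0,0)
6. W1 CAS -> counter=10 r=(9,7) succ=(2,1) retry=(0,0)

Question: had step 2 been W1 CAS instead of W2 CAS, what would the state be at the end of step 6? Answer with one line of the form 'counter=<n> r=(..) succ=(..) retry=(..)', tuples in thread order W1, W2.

(re-executing from step 2 with the substitution; state before step 2: counter=7 r=(0,7) succ=(0,0) retry=(0,0))
2. W1 CAS -> counter=7 r=(0,7) succ=(0,0) retry=(1,0)
3. W1 LOAD -> counter=7 r=(7,7) succ=(0,0) retry=(1,0)
4. W1 CAS -> counter=8 r=(7,7) succ=(1,0) retry=(1,0)
5. W1 LOAD -> counter=8 r=(8,7) succ=(1,0) retry=(1,0)
6. W1 CAS -> counter=9 r=(8,7) succ=(2,0) retry=(1,0)

counter=9 r=(8,7) succ=(2,0) retry=(1,0)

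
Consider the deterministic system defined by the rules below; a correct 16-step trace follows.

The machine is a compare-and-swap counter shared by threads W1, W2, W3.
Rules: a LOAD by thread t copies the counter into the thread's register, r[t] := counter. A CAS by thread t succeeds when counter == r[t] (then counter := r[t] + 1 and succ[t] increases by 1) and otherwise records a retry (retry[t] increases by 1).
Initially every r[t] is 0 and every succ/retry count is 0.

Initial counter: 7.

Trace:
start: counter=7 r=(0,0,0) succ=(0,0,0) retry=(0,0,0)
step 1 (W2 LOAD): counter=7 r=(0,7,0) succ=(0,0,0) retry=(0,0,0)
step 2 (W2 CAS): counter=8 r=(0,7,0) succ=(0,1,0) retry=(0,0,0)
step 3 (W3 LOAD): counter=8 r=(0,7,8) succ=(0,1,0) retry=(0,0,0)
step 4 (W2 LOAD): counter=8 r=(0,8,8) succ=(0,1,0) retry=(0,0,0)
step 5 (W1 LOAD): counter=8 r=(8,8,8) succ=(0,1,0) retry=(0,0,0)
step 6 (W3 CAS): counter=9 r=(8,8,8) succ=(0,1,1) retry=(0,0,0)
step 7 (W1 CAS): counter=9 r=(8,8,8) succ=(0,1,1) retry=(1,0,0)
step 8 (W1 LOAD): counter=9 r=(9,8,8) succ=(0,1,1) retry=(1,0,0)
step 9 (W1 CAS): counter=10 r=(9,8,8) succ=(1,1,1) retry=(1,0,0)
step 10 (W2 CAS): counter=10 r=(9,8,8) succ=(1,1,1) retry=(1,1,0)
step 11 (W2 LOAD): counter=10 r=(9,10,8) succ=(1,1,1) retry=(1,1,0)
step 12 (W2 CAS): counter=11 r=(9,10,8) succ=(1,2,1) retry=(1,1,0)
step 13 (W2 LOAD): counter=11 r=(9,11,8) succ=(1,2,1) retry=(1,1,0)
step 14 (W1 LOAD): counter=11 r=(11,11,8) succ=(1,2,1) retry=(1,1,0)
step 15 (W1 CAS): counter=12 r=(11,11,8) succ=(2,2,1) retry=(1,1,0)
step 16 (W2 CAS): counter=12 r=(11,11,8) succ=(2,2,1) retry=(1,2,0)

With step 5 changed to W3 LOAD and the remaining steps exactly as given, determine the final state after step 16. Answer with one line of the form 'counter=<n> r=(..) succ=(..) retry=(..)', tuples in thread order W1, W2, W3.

counter=12 r=(11,11,8) succ=(2,2,1) retry=(1,2,0)

(re-executing from step 5 with the substitution; state before step 5: counter=8 r=(0,8,8) succ=(0,1,0) retry=(0,0,0))
step 5 (W3 LOAD): counter=8 r=(0,8,8) succ=(0,1,0) retry=(0,0,0)
step 6 (W3 CAS): counter=9 r=(0,8,8) succ=(0,1,1) retry=(0,0,0)
step 7 (W1 CAS): counter=9 r=(0,8,8) succ=(0,1,1) retry=(1,0,0)
step 8 (W1 LOAD): counter=9 r=(9,8,8) succ=(0,1,1) retry=(1,0,0)
step 9 (W1 CAS): counter=10 r=(9,8,8) succ=(1,1,1) retry=(1,0,0)
step 10 (W2 CAS): counter=10 r=(9,8,8) succ=(1,1,1) retry=(1,1,0)
step 11 (W2 LOAD): counter=10 r=(9,10,8) succ=(1,1,1) retry=(1,1,0)
step 12 (W2 CAS): counter=11 r=(9,10,8) succ=(1,2,1) retry=(1,1,0)
step 13 (W2 LOAD): counter=11 r=(9,11,8) succ=(1,2,1) retry=(1,1,0)
step 14 (W1 LOAD): counter=11 r=(11,11,8) succ=(1,2,1) retry=(1,1,0)
step 15 (W1 CAS): counter=12 r=(11,11,8) succ=(2,2,1) retry=(1,1,0)
step 16 (W2 CAS): counter=12 r=(11,11,8) succ=(2,2,1) retry=(1,2,0)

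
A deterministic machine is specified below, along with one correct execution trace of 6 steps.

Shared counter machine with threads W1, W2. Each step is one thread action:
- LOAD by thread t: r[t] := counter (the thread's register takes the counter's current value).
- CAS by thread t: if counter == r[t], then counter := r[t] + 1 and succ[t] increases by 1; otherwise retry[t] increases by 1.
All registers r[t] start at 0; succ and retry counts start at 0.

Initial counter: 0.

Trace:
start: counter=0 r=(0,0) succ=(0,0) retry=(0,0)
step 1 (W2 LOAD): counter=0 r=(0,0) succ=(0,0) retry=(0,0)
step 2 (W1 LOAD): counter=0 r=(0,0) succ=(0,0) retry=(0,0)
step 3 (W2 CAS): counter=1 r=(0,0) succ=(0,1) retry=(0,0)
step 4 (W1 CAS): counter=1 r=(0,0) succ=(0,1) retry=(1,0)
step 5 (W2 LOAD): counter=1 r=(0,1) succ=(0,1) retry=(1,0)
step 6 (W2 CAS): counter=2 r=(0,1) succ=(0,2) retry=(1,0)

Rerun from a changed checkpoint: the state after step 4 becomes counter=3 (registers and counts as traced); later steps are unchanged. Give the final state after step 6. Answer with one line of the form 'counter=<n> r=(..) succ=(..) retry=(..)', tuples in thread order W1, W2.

counter=4 r=(0,3) succ=(0,2) retry=(1,0)

state after step 4 := counter=3 r=(0,0) succ=(0,1) retry=(1,0)
step 5 (W2 LOAD): counter=3 r=(0,3) succ=(0,1) retry=(1,0)
step 6 (W2 CAS): counter=4 r=(0,3) succ=(0,2) retry=(1,0)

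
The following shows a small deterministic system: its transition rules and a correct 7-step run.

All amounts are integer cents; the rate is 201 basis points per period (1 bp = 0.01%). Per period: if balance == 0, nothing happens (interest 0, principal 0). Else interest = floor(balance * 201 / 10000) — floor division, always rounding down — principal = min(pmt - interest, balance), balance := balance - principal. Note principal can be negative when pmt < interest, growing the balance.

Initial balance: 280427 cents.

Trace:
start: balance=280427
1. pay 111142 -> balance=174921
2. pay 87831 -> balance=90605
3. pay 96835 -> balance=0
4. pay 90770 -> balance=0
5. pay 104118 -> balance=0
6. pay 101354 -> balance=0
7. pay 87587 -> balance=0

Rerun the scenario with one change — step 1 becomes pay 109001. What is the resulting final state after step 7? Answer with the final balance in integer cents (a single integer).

(re-executing from step 1 with the substitution; state before step 1: balance=280427)
1. pay 109001 -> balance=177062
2. pay 87831 -> balance=92789
3. pay 96835 -> balance=0
4. pay 90770 -> balance=0
5. pay 104118 -> balance=0
6. pay 101354 -> balance=0
7. pay 87587 -> balance=0

0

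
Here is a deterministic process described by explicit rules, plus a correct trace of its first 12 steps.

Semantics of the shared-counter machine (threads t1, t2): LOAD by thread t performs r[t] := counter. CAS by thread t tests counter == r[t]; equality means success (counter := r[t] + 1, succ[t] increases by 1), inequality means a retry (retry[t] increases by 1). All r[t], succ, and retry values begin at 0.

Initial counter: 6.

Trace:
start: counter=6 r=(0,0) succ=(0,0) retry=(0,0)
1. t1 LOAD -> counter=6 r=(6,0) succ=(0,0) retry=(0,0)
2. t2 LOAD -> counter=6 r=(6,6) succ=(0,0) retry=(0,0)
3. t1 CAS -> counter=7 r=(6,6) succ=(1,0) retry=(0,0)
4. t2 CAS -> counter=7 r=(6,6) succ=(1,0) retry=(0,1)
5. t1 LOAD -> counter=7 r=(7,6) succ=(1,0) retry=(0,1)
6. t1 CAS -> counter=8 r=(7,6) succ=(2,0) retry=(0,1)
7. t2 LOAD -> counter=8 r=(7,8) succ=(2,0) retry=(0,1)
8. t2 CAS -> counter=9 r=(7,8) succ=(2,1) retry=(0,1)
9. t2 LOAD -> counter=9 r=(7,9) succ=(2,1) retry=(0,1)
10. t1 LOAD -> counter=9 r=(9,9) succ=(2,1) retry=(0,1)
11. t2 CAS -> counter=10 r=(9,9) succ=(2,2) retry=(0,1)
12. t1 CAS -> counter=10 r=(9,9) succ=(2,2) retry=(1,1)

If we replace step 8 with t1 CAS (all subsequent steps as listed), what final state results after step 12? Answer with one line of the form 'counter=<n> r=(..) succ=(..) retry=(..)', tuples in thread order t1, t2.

counter=9 r=(8,8) succ=(2,1) retry=(2,1)

(re-executing from step 8 with the substitution; state before step 8: counter=8 r=(7,8) succ=(2,0) retry=(0,1))
8. t1 CAS -> counter=8 r=(7,8) succ=(2,0) retry=(1,1)
9. t2 LOAD -> counter=8 r=(7,8) succ=(2,0) retry=(1,1)
10. t1 LOAD -> counter=8 r=(8,8) succ=(2,0) retry=(1,1)
11. t2 CAS -> counter=9 r=(8,8) succ=(2,1) retry=(1,1)
12. t1 CAS -> counter=9 r=(8,8) succ=(2,1) retry=(2,1)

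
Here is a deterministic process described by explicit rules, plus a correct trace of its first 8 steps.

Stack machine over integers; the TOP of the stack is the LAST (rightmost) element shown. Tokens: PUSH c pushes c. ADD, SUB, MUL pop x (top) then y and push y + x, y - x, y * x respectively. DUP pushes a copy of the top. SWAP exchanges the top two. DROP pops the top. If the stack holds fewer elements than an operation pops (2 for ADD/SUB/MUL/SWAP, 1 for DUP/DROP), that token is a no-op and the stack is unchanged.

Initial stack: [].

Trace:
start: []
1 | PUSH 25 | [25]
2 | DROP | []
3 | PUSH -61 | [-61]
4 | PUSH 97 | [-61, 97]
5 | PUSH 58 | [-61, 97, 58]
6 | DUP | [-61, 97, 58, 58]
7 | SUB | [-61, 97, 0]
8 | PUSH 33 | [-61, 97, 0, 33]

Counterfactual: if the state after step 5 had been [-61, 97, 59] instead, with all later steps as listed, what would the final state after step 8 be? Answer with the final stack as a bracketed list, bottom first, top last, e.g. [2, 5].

state after step 5 := [-61, 97, 59]
6 | DUP | [-61, 97, 59, 59]
7 | SUB | [-61, 97, 0]
8 | PUSH 33 | [-61, 97, 0, 33]

[-61, 97, 0, 33]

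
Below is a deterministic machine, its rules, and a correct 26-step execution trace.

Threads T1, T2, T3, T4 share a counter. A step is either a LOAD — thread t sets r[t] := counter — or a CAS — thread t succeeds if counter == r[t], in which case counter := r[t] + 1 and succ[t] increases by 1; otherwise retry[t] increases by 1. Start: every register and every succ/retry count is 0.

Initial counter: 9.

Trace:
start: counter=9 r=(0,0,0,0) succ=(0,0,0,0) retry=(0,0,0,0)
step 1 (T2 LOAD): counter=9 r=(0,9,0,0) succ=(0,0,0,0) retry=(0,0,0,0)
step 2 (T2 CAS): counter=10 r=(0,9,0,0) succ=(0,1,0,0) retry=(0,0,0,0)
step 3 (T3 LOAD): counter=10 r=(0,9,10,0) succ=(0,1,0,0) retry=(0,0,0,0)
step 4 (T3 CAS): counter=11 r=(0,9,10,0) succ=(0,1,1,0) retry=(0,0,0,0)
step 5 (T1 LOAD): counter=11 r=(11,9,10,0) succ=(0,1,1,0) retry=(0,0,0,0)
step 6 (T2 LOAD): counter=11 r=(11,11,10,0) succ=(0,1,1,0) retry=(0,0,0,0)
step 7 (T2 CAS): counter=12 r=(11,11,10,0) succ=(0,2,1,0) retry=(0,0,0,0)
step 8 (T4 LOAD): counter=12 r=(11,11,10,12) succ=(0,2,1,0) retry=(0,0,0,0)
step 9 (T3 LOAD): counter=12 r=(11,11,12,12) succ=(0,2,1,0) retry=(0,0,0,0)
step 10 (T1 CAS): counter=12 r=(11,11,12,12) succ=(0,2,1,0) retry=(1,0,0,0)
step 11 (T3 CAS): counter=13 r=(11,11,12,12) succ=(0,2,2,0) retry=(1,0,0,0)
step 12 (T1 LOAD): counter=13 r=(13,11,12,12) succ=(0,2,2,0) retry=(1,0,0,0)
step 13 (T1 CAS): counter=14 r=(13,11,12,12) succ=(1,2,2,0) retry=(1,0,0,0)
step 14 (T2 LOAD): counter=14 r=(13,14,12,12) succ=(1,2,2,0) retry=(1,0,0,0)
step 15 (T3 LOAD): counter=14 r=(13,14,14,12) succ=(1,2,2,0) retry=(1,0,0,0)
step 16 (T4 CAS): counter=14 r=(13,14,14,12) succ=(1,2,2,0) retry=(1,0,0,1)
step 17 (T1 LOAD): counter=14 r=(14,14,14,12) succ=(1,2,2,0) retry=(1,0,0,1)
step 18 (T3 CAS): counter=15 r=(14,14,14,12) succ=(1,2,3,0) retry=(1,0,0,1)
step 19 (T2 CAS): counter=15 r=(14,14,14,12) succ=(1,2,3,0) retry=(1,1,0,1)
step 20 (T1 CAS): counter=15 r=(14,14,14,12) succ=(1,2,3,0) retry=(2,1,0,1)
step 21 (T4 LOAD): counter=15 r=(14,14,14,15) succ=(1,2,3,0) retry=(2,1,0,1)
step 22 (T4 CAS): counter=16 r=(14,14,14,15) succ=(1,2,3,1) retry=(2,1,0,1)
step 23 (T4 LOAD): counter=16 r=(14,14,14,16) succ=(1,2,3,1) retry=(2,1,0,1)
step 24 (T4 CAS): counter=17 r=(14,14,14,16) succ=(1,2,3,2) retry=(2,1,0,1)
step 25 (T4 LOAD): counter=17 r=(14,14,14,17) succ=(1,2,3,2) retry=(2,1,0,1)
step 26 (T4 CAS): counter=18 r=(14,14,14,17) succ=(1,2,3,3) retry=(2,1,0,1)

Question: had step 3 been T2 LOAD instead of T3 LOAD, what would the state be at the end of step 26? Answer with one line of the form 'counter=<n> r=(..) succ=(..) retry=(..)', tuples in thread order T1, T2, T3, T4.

counter=17 r=(13,13,13,16) succ=(1,2,2,3) retry=(2,1,1,1)

(re-executing from step 3 with the substitution; state before step 3: counter=10 r=(0,9,0,0) succ=(0,1,0,0) retry=(0,0,0,0))
step 3 (T2 LOAD): counter=10 r=(0,10,0,0) succ=(0,1,0,0) retry=(0,0,0,0)
step 4 (T3 CAS): counter=10 r=(0,10,0,0) succ=(0,1,0,0) retry=(0,0,1,0)
step 5 (T1 LOAD): counter=10 r=(10,10,0,0) succ=(0,1,0,0) retry=(0,0,1,0)
step 6 (T2 LOAD): counter=10 r=(10,10,0,0) succ=(0,1,0,0) retry=(0,0,1,0)
step 7 (T2 CAS): counter=11 r=(10,10,0,0) succ=(0,2,0,0) retry=(0,0,1,0)
step 8 (T4 LOAD): counter=11 r=(10,10,0,11) succ=(0,2,0,0) retry=(0,0,1,0)
step 9 (T3 LOAD): counter=11 r=(10,10,11,11) succ=(0,2,0,0) retry=(0,0,1,0)
step 10 (T1 CAS): counter=11 r=(10,10,11,11) succ=(0,2,0,0) retry=(1,0,1,0)
step 11 (T3 CAS): counter=12 r=(10,10,11,11) succ=(0,2,1,0) retry=(1,0,1,0)
step 12 (T1 LOAD): counter=12 r=(12,10,11,11) succ=(0,2,1,0) retry=(1,0,1,0)
step 13 (T1 CAS): counter=13 r=(12,10,11,11) succ=(1,2,1,0) retry=(1,0,1,0)
step 14 (T2 LOAD): counter=13 r=(12,13,11,11) succ=(1,2,1,0) retry=(1,0,1,0)
step 15 (T3 LOAD): counter=13 r=(12,13,13,11) succ=(1,2,1,0) retry=(1,0,1,0)
step 16 (T4 CAS): counter=13 r=(12,13,13,11) succ=(1,2,1,0) retry=(1,0,1,1)
step 17 (T1 LOAD): counter=13 r=(13,13,13,11) succ=(1,2,1,0) retry=(1,0,1,1)
step 18 (T3 CAS): counter=14 r=(13,13,13,11) succ=(1,2,2,0) retry=(1,0,1,1)
step 19 (T2 CAS): counter=14 r=(13,13,13,11) succ=(1,2,2,0) retry=(1,1,1,1)
step 20 (T1 CAS): counter=14 r=(13,13,13,11) succ=(1,2,2,0) retry=(2,1,1,1)
step 21 (T4 LOAD): counter=14 r=(13,13,13,14) succ=(1,2,2,0) retry=(2,1,1,1)
step 22 (T4 CAS): counter=15 r=(13,13,13,14) succ=(1,2,2,1) retry=(2,1,1,1)
step 23 (T4 LOAD): counter=15 r=(13,13,13,15) succ=(1,2,2,1) retry=(2,1,1,1)
step 24 (T4 CAS): counter=16 r=(13,13,13,15) succ=(1,2,2,2) retry=(2,1,1,1)
step 25 (T4 LOAD): counter=16 r=(13,13,13,16) succ=(1,2,2,2) retry=(2,1,1,1)
step 26 (T4 CAS): counter=17 r=(13,13,13,16) succ=(1,2,2,3) retry=(2,1,1,1)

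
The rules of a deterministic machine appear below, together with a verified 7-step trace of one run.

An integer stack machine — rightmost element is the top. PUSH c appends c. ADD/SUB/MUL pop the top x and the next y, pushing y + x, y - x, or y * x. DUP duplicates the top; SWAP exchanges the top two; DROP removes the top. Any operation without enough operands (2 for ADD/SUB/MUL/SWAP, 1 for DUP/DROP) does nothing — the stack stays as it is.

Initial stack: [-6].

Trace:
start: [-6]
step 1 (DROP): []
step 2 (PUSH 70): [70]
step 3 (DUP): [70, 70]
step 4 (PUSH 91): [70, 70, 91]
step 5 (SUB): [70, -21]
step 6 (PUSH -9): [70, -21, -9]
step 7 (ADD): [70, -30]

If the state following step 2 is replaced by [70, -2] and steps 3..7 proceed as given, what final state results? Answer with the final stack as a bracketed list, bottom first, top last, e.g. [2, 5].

state after step 2 := [70, -2]
step 3 (DUP): [70, -2, -2]
step 4 (PUSH 91): [70, -2, -2, 91]
step 5 (SUB): [70, -2, -93]
step 6 (PUSH -9): [70, -2, -93, -9]
step 7 (ADD): [70, -2, -102]

[70, -2, -102]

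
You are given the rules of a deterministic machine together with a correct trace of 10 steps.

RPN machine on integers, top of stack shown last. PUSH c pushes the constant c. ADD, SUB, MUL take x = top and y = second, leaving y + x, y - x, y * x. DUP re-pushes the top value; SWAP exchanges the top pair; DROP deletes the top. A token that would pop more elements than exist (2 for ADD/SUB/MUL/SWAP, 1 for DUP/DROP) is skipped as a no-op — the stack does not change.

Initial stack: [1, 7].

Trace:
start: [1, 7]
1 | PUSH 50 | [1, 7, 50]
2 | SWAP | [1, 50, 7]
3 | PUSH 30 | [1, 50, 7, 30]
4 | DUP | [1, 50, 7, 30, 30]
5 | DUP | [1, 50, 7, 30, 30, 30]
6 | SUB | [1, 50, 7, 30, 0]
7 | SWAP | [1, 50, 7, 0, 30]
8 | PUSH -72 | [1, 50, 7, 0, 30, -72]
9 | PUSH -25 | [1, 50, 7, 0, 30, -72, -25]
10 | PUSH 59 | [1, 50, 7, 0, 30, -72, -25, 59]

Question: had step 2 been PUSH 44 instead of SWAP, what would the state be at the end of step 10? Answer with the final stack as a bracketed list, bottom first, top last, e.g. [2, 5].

(re-executing from step 2 with the substitution; state before step 2: [1, 7, 50])
2 | PUSH 44 | [1, 7, 50, 44]
3 | PUSH 30 | [1, 7, 50, 44, 30]
4 | DUP | [1, 7, 50, 44, 30, 30]
5 | DUP | [1, 7, 50, 44, 30, 30, 30]
6 | SUB | [1, 7, 50, 44, 30, 0]
7 | SWAP | [1, 7, 50, 44, 0, 30]
8 | PUSH -72 | [1, 7, 50, 44, 0, 30, -72]
9 | PUSH -25 | [1, 7, 50, 44, 0, 30, -72, -25]
10 | PUSH 59 | [1, 7, 50, 44, 0, 30, -72, -25, 59]

[1, 7, 50, 44, 0, 30, -72, -25, 59]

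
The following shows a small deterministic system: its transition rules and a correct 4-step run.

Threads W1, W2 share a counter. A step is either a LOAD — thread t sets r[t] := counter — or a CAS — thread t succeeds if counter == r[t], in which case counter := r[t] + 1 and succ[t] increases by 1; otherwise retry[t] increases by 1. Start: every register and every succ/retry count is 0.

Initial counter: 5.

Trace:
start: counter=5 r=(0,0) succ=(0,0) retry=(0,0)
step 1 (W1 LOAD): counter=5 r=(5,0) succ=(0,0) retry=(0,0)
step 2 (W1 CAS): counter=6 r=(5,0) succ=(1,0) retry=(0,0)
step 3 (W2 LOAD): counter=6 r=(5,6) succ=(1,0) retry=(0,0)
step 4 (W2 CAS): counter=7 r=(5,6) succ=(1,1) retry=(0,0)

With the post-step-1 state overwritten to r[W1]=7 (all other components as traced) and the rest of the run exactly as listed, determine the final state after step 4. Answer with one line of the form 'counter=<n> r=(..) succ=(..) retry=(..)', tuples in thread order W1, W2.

counter=6 r=(7,5) succ=(0,1) retry=(1,0)

state after step 1 := counter=5 r=(7,0) succ=(0,0) retry=(0,0)
step 2 (W1 CAS): counter=5 r=(7,0) succ=(0,0) retry=(1,0)
step 3 (W2 LOAD): counter=5 r=(7,5) succ=(0,0) retry=(1,0)
step 4 (W2 CAS): counter=6 r=(7,5) succ=(0,1) retry=(1,0)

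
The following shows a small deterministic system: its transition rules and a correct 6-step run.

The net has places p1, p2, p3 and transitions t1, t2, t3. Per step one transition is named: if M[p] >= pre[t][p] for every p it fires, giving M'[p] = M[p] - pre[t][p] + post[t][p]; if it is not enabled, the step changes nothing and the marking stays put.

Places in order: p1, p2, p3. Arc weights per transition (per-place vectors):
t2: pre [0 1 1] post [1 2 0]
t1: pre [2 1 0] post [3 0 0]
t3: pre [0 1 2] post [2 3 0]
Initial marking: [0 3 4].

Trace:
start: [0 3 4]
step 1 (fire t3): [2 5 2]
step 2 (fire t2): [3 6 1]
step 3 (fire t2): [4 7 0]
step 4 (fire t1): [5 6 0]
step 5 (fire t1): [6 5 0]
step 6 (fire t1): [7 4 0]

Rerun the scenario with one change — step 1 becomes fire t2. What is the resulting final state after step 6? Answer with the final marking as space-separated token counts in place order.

(re-executing from step 1 with the substitution; state before step 1: [0 3 4])
step 1 (fire t2): [1 4 3]
step 2 (fire t2): [2 5 2]
step 3 (fire t2): [3 6 1]
step 4 (fire t1): [4 5 1]
step 5 (fire t1): [5 4 1]
step 6 (fire t1): [6 3 1]

6 3 1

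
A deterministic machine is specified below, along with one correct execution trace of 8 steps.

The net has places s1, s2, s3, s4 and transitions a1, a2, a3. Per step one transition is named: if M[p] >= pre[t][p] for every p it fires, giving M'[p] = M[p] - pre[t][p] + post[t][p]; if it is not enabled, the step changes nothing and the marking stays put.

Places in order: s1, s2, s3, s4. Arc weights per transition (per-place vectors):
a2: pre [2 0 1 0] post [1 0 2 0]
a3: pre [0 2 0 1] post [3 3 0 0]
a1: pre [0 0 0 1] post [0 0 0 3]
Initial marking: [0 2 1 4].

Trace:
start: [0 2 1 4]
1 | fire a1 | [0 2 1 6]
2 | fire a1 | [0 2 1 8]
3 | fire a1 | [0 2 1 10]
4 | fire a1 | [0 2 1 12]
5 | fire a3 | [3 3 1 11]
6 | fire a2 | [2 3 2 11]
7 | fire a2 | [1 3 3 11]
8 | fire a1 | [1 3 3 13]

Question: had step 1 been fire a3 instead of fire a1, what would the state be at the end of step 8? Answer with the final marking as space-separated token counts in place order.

(re-executing from step 1 with the substitution; state before step 1: [0 2 1 4])
1 | fire a3 | [3 3 1 3]
2 | fire a1 | [3 3 1 5]
3 | fire a1 | [3 3 1 7]
4 | fire a1 | [3 3 1 9]
5 | fire a3 | [6 4 1 8]
6 | fire a2 | [5 4 2 8]
7 | fire a2 | [4 4 3 8]
8 | fire a1 | [4 4 3 10]

4 4 3 10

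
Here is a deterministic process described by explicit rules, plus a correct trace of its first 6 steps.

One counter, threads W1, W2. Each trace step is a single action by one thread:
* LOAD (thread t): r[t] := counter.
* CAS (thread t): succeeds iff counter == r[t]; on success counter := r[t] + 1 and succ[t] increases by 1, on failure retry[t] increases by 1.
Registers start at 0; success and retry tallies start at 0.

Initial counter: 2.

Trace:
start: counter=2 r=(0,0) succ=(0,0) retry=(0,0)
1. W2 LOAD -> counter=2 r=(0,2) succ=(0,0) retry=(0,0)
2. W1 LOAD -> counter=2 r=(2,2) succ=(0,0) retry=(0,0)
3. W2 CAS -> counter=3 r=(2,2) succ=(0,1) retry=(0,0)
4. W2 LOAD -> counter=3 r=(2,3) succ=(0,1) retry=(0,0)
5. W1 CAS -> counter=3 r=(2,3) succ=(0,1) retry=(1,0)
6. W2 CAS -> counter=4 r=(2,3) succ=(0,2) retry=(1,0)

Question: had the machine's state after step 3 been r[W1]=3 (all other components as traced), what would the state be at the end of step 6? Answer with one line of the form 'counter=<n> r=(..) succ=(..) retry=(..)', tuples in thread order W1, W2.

state after step 3 := counter=3 r=(3,2) succ=(0,1) retry=(0,0)
4. W2 LOAD -> counter=3 r=(3,3) succ=(0,1) retry=(0,0)
5. W1 CAS -> counter=4 r=(3,3) succ=(1,1) retry=(0,0)
6. W2 CAS -> counter=4 r=(3,3) succ=(1,1) retry=(0,1)

counter=4 r=(3,3) succ=(1,1) retry=(0,1)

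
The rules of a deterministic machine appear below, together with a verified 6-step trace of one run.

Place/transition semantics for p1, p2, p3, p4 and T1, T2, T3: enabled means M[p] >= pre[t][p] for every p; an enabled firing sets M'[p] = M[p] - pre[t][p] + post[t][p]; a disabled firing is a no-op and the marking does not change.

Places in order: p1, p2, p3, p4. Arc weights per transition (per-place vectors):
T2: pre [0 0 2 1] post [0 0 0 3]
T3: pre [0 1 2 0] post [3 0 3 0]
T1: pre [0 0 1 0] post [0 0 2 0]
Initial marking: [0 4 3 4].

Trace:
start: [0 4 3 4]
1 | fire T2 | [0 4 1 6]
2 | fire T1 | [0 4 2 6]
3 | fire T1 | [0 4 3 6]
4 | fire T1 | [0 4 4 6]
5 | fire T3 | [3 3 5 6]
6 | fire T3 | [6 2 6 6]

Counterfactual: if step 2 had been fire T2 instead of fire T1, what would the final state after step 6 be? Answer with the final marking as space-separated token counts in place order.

6 2 5 6

(re-executing from step 2 with the substitution; state before step 2: [0 4 1 6])
2 | fire T2 | [0 4 1 6]
3 | fire T1 | [0 4 2 6]
4 | fire T1 | [0 4 3 6]
5 | fire T3 | [3 3 4 6]
6 | fire T3 | [6 2 5 6]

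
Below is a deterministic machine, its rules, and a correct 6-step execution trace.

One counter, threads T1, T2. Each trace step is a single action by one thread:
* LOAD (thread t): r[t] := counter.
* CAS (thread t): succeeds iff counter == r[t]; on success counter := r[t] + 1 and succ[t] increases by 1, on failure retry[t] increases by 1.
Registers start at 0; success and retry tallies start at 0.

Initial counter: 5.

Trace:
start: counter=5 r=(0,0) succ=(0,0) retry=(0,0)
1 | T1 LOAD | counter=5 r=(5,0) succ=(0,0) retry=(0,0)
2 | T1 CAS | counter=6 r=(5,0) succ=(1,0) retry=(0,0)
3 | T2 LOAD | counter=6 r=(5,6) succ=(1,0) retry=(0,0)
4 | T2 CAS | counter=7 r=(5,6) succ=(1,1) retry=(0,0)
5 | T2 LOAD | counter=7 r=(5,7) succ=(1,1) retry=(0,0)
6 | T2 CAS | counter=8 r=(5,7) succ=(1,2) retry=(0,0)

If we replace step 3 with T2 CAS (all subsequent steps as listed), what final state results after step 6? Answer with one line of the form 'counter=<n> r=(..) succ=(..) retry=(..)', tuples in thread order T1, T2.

(re-executing from step 3 with the substitution; state before step 3: counter=6 r=(5,0) succ=(1,0) retry=(0,0))
3 | T2 CAS | counter=6 r=(5,0) succ=(1,0) retry=(0,1)
4 | T2 CAS | counter=6 r=(5,0) succ=(1,0) retry=(0,2)
5 | T2 LOAD | counter=6 r=(5,6) succ=(1,0) retry=(0,2)
6 | T2 CAS | counter=7 r=(5,6) succ=(1,1) retry=(0,2)

counter=7 r=(5,6) succ=(1,1) retry=(0,2)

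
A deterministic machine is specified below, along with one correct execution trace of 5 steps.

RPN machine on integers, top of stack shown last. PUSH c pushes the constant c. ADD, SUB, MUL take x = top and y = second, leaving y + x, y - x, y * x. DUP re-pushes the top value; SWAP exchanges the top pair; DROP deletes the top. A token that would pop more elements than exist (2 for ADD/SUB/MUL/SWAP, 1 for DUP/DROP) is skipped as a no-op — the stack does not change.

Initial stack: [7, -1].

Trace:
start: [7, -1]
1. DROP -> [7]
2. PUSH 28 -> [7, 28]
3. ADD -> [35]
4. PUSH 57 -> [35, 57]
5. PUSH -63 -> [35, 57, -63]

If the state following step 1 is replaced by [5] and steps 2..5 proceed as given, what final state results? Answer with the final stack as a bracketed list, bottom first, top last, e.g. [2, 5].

state after step 1 := [5]
2. PUSH 28 -> [5, 28]
3. ADD -> [33]
4. PUSH 57 -> [33, 57]
5. PUSH -63 -> [33, 57, -63]

[33, 57, -63]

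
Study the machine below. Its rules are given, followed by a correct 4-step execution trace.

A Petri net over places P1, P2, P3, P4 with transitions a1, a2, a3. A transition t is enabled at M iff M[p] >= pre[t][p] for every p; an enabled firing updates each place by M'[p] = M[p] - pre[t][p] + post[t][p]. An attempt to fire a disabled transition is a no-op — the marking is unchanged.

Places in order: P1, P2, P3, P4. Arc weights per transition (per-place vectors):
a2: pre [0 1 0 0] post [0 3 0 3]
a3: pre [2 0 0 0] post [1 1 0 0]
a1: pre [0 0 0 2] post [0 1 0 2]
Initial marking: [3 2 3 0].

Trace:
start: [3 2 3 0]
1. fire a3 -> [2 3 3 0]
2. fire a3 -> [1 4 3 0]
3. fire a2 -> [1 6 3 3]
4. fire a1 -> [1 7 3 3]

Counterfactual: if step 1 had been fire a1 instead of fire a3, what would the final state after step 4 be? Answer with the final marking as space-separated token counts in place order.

2 6 3 3

(re-executing from step 1 with the substitution; state before step 1: [3 2 3 0])
1. fire a1 -> [3 2 3 0]
2. fire a3 -> [2 3 3 0]
3. fire a2 -> [2 5 3 3]
4. fire a1 -> [2 6 3 3]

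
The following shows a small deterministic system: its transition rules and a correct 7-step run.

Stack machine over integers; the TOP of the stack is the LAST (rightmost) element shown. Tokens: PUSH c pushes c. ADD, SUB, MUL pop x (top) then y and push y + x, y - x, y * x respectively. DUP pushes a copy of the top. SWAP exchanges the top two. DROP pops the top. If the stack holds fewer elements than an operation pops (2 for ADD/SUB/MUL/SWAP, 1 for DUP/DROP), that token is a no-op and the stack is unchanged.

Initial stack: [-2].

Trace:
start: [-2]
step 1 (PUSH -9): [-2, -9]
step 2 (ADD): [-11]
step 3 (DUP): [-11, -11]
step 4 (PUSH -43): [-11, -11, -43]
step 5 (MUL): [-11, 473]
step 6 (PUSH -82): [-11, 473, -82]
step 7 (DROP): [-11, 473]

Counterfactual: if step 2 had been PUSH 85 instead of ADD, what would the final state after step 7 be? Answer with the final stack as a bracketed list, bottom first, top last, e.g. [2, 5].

(re-executing from step 2 with the substitution; state before step 2: [-2, -9])
step 2 (PUSH 85): [-2, -9, 85]
step 3 (DUP): [-2, -9, 85, 85]
step 4 (PUSH -43): [-2, -9, 85, 85, -43]
step 5 (MUL): [-2, -9, 85, -3655]
step 6 (PUSH -82): [-2, -9, 85, -3655, -82]
step 7 (DROP): [-2, -9, 85, -3655]

[-2, -9, 85, -3655]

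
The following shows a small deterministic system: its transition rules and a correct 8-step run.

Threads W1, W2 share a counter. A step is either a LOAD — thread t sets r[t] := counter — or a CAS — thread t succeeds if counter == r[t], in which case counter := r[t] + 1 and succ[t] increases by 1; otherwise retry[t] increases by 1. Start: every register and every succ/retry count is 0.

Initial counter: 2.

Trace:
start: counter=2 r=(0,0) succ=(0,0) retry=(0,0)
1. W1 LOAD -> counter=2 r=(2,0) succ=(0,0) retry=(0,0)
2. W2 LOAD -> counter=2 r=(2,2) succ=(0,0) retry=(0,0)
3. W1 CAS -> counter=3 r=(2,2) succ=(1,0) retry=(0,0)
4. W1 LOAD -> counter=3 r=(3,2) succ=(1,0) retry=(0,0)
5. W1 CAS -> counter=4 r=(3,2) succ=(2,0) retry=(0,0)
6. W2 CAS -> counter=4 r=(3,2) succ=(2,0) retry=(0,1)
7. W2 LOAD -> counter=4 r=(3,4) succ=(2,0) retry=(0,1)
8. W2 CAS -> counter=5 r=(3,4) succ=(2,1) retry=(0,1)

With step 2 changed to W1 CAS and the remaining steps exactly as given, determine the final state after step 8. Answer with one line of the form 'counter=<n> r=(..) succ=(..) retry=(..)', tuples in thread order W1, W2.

(re-executing from step 2 with the substitution; state before step 2: counter=2 r=(2,0) succ=(0,0) retry=(0,0))
2. W1 CAS -> counter=3 r=(2,0) succ=(1,0) retry=(0,0)
3. W1 CAS -> counter=3 r=(2,0) succ=(1,0) retry=(1,0)
4. W1 LOAD -> counter=3 r=(3,0) succ=(1,0) retry=(1,0)
5. W1 CAS -> counter=4 r=(3,0) succ=(2,0) retry=(1,0)
6. W2 CAS -> counter=4 r=(3,0) succ=(2,0) retry=(1,1)
7. W2 LOAD -> counter=4 r=(3,4) succ=(2,0) retry=(1,1)
8. W2 CAS -> counter=5 r=(3,4) succ=(2,1) retry=(1,1)

counter=5 r=(3,4) succ=(2,1) retry=(1,1)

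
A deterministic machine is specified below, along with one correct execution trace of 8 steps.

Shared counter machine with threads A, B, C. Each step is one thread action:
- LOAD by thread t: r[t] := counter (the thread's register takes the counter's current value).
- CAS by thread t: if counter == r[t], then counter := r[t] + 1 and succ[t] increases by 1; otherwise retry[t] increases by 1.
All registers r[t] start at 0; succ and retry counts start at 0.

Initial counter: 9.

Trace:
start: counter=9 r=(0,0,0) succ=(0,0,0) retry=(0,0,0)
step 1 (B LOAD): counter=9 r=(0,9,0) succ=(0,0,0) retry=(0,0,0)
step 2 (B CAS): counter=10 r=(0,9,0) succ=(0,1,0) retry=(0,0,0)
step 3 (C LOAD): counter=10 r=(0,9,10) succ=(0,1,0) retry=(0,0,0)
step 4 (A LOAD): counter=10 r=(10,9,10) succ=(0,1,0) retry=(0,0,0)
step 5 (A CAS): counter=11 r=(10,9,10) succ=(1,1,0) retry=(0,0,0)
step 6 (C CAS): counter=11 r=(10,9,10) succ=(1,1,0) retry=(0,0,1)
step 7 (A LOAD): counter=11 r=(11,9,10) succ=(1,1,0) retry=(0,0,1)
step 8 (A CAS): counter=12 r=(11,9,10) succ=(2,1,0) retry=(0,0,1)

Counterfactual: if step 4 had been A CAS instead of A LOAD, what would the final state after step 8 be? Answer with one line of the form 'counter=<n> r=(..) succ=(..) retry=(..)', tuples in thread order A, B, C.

(re-executing from step 4 with the substitution; state before step 4: counter=10 r=(0,9,10) succ=(0,1,0) retry=(0,0,0))
step 4 (A CAS): counter=10 r=(0,9,10) succ=(0,1,0) retry=(1,0,0)
step 5 (A CAS): counter=10 r=(0,9,10) succ=(0,1,0) retry=(2,0,0)
step 6 (C CAS): counter=11 r=(0,9,10) succ=(0,1,1) retry=(2,0,0)
step 7 (A LOAD): counter=11 r=(11,9,10) succ=(0,1,1) retry=(2,0,0)
step 8 (A CAS): counter=12 r=(11,9,10) succ=(1,1,1) retry=(2,0,0)

counter=12 r=(11,9,10) succ=(1,1,1) retry=(2,0,0)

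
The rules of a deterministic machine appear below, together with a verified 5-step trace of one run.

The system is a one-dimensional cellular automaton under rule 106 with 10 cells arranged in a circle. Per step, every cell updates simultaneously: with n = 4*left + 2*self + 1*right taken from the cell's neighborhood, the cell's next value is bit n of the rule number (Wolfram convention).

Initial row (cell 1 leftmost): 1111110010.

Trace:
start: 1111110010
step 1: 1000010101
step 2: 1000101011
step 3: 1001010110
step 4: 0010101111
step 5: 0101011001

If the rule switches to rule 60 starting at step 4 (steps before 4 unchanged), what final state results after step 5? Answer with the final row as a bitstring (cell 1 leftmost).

0011000011

(re-executing steps 4..5 under rule 60; state before step 4: 1001010110)
step 4: 1101111101
step 5: 0011000011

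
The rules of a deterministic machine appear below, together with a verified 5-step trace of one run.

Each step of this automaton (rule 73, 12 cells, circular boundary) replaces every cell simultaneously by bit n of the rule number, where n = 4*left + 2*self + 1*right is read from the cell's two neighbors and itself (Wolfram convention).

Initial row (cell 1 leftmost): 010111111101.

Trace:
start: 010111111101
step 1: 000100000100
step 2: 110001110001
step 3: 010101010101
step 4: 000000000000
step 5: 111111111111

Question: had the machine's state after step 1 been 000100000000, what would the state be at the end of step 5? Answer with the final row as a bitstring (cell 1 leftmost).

state after step 1 := 000100000000
step 2: 110001111111
step 3: 010101000000
step 4: 000000011111
step 5: 011111010001

011111010001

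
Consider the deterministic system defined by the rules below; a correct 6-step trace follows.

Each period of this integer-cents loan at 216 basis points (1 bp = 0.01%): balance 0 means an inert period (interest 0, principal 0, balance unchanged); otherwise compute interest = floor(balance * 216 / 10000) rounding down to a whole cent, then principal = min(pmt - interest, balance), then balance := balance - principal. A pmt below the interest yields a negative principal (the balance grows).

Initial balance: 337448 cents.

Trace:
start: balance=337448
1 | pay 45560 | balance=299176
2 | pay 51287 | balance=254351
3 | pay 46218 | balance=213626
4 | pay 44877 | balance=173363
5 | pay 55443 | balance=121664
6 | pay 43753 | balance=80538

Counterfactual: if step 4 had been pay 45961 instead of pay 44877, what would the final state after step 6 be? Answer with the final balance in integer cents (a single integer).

(re-executing from step 4 with the substitution; state before step 4: balance=213626)
4 | pay 45961 | balance=172279
5 | pay 55443 | balance=120557
6 | pay 43753 | balance=79408

79408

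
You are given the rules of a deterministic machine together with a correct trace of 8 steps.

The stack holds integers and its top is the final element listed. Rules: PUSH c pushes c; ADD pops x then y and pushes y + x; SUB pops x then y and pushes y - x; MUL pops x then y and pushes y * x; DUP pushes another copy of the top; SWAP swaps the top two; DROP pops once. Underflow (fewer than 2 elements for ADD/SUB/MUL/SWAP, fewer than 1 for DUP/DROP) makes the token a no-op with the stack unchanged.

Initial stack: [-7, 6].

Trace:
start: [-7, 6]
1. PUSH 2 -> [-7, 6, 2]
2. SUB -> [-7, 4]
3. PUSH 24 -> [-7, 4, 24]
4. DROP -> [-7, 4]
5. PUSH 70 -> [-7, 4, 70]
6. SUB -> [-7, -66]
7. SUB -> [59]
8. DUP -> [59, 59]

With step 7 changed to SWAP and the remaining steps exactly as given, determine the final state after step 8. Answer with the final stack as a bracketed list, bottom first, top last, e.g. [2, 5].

(re-executing from step 7 with the substitution; state before step 7: [-7, -66])
7. SWAP -> [-66, -7]
8. DUP -> [-66, -7, -7]

[-66, -7, -7]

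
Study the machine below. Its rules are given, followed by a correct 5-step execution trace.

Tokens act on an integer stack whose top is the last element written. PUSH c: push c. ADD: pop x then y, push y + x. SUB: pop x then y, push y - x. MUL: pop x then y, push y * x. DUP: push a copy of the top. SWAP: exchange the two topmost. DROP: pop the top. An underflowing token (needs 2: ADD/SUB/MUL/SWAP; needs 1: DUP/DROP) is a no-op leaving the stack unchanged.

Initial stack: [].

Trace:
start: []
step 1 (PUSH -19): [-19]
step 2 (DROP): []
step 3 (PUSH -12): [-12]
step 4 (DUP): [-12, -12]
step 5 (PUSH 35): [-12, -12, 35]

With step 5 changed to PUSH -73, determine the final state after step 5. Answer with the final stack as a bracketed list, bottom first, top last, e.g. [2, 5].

(re-executing from step 5 with the substitution; state before step 5: [-12, -12])
step 5 (PUSH -73): [-12, -12, -73]

[-12, -12, -73]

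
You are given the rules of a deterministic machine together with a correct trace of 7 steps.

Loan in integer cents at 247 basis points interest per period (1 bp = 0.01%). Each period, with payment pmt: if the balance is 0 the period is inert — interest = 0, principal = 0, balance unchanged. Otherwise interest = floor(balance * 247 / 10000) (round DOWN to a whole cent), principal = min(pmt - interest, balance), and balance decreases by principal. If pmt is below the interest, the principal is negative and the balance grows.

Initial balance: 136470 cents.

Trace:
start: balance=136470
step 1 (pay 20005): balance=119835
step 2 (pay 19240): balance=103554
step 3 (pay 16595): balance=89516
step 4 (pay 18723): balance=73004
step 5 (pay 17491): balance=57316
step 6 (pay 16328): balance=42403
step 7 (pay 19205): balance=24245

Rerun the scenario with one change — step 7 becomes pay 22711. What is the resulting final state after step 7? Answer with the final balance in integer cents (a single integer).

20739

(re-executing from step 7 with the substitution; state before step 7: balance=42403)
step 7 (pay 22711): balance=20739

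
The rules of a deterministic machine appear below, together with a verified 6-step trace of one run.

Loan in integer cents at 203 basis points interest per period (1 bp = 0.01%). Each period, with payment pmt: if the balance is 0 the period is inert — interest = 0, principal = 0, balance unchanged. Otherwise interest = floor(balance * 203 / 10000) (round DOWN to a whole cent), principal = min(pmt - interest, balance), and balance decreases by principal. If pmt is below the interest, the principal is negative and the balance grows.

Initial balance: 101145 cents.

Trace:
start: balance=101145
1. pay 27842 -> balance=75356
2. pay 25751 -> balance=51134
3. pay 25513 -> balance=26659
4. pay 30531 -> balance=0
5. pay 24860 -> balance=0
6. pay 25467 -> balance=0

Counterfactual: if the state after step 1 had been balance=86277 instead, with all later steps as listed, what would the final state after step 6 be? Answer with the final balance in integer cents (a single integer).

0

state after step 1 := balance=86277
2. pay 25751 -> balance=62277
3. pay 25513 -> balance=38028
4. pay 30531 -> balance=8268
5. pay 24860 -> balance=0
6. pay 25467 -> balance=0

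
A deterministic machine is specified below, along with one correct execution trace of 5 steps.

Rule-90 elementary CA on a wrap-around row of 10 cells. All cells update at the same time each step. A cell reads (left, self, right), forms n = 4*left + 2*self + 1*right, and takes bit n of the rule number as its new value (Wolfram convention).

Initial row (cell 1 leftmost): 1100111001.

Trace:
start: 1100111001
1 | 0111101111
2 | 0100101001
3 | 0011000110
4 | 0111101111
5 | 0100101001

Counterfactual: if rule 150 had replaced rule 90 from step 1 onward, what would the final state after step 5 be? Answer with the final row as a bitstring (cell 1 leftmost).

(re-executing steps 1..5 under rule 150; state before step 1: 1100111001)
1 | 1011010110
2 | 1000010000
3 | 1100111001
4 | 1011010110
5 | 1000010000

1000010000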